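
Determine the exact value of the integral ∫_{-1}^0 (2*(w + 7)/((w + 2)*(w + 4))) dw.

Factor the denominator: w**2 + 6*w + 8 = (w + 4)(w + 2).
Partial fractions: 2*(w + 7)/((w + 2)*(w + 4)) = -3/(w + 4) + 5/(w + 2).
An antiderivative is F(w) = 5*log(w + 2) - 3*log(w + 4).
Then F(0) - F(-1) = (-log(2)) - (-log(27)) = log(27/2).

log(27/2)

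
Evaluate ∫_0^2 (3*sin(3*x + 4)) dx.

cos(4) - cos(10)

Let u = 3*x + 4, so du = 3 dx. When x = 0, u = 4; when x = 2, u = 10.
The integral becomes ∫ sin(u) du from 4 to 10, with antiderivative -cos(u).
Back in x: F(x) = -cos(3*x + 4).
Then F(2) - F(0) = (-cos(10)) - (-cos(4)) = cos(4) - cos(10).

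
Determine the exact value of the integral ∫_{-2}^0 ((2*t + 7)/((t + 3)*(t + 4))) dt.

log(6)

Factor the denominator: t**2 + 7*t + 12 = (t + 4)(t + 3).
Partial fractions: (2*t + 7)/((t + 3)*(t + 4)) = 1/(t + 4) + 1/(t + 3).
An antiderivative is F(t) = log(t + 3) + log(t + 4).
Then F(0) - F(-2) = (log(12)) - (log(2)) = log(6).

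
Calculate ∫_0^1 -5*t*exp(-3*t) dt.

Integrate by parts once (u = t, dv = -5*exp(-3*t) dt).
An antiderivative is F(t) = (15*t + 5)*exp(-3*t)/9.
Then F(1) - F(0) = (20*exp(-3)/9) - (5/9) = -5/9 + 20*exp(-3)/9.

-5/9 + 20*exp(-3)/9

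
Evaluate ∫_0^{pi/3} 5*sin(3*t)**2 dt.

Use the identity sin^2(3*t) = (1 - cos(6*t))/2.
An antiderivative is F(t) = 5*t/2 - 5*sin(6*t)/12.
Then F(pi/3) - F(0) = (5*pi/6) - (0) = 5*pi/6.

5*pi/6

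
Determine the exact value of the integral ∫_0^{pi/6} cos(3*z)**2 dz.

pi/12

Use the identity cos^2(3*z) = (1 + cos(6*z))/2.
An antiderivative is F(z) = z/2 + sin(6*z)/12.
Then F(pi/6) - F(0) = (pi/12) - (0) = pi/12.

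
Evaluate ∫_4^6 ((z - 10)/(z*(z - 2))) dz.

Factor the denominator: z**2 - 2*z = z(z - 2).
Partial fractions: (z - 10)/(z*(z - 2)) = 5/z - 4/(z - 2).
An antiderivative is F(z) = 5*log(z) - 4*log(z - 2).
Then F(6) - F(4) = (-3*log(2) + 5*log(3)) - (log(64)) = -9*log(2) + 5*log(3).

-9*log(2) + 5*log(3)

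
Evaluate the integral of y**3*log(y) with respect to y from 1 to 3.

-5 + 81*log(3)/4

Integrate by parts once (u = ln y, dv = y**3 dy).
An antiderivative is F(y) = y**4*(4*log(y) - 1)/16.
Then F(3) - F(1) = (-81/16 + 81*log(3)/4) - (-1/16) = -5 + 81*log(3)/4.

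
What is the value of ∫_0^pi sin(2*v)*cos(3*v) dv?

Use the identity sin(2*v)cos(3*v) = [sin(5*v) + sin(-v)]/2.
An antiderivative is F(v) = cos(v)/2 - cos(5*v)/10.
Then F(pi) - F(0) = (-2/5) - (2/5) = -4/5.

-4/5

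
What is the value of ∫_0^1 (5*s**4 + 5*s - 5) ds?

By the power rule, an antiderivative is F(s) = s**5 + 5*s**2/2 - 5*s.
Then F(1) - F(0) = (-3/2) - (0) = -3/2.

-3/2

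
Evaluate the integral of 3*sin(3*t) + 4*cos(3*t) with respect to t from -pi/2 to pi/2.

An antiderivative is F(t) = 4*sin(3*t)/3 - cos(3*t).
Then F(pi/2) - F(-pi/2) = (-4/3) - (4/3) = -8/3.

-8/3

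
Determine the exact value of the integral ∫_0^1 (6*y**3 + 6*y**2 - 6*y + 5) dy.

11/2

By the power rule, an antiderivative is F(y) = 3*y**4/2 + 2*y**3 - 3*y**2 + 5*y.
Then F(1) - F(0) = (11/2) - (0) = 11/2.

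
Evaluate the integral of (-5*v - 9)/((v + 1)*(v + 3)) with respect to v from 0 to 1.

Factor the denominator: v**2 + 4*v + 3 = (v + 3)(v + 1).
Partial fractions: (-5*v - 9)/((v + 1)*(v + 3)) = -3/(v + 3) - 2/(v + 1).
An antiderivative is F(v) = -2*log(v + 1) - 3*log(v + 3).
Then F(1) - F(0) = (-8*log(2)) - (-log(27)) = -8*log(2) + 3*log(3).

-8*log(2) + 3*log(3)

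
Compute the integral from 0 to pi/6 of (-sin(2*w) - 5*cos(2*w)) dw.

-5*sqrt(3)/4 - 1/4

An antiderivative is F(w) = -5*sin(2*w)/2 + cos(2*w)/2.
Then F(pi/6) - F(0) = (1/4 - 5*sqrt(3)/4) - (1/2) = -5*sqrt(3)/4 - 1/4.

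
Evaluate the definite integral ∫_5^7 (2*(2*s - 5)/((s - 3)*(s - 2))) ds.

Factor the denominator: s**2 - 5*s + 6 = (s - 2)(s - 3).
Partial fractions: 2*(2*s - 5)/((s - 3)*(s - 2)) = 2/(s - 2) + 2/(s - 3).
An antiderivative is F(s) = 2*log(s - 3) + 2*log(s - 2).
Then F(7) - F(5) = (4*log(2) + 2*log(5)) - (log(36)) = log(100/9).

log(100/9)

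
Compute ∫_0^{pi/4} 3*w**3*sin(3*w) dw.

Integrate by parts 3 times (u = w^3, dv = 3*sin(3*w) dw).
An antiderivative is F(w) = -w**3*cos(3*w) + w**2*sin(3*w) + 2*w*cos(3*w)/3 - 2*sin(3*w)/9.
Then F(pi/4) - F(0) = (sqrt(2)*(-96*pi - 128 + 9*pi**3 + 36*pi**2)/1152) - (0) = sqrt(2)*(-96*pi - 128 + 9*pi**3 + 36*pi**2)/1152.

sqrt(2)*(-96*pi - 128 + 9*pi**3 + 36*pi**2)/1152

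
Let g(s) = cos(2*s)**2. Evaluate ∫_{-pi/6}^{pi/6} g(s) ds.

sqrt(3)/8 + pi/6

Use the identity cos^2(2*s) = (1 + cos(4*s))/2.
An antiderivative is F(s) = s/2 + sin(4*s)/8.
Then F(pi/6) - F(-pi/6) = (sqrt(3)/16 + pi/12) - (-pi/12 - sqrt(3)/16) = sqrt(3)/8 + pi/6.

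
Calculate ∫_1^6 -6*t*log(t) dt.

-108*log(3) - 108*log(2) + 105/2

Integrate by parts once (u = ln t, dv = -6*t dt).
An antiderivative is F(t) = -3*t**2*(2*log(t) - 1)/2.
Then F(6) - F(1) = (-108*log(3) - 108*log(2) + 54) - (3/2) = -108*log(3) - 108*log(2) + 105/2.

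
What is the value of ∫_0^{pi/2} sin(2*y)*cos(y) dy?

2/3

Use the identity sin(2*y)cos(y) = [sin(3*y) + sin(y)]/2.
An antiderivative is F(y) = -cos(y)/2 - cos(3*y)/6.
Then F(pi/2) - F(0) = (0) - (-2/3) = 2/3.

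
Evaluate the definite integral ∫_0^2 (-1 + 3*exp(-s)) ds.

1 - 3*exp(-2)

An antiderivative is F(s) = -s - 3*exp(-s).
Then F(2) - F(0) = (-2 - 3*exp(-2)) - (-3) = 1 - 3*exp(-2).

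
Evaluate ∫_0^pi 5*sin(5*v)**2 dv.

Use the identity sin^2(5*v) = (1 - cos(10*v))/2.
An antiderivative is F(v) = 5*v/2 - sin(10*v)/4.
Then F(pi) - F(0) = (5*pi/2) - (0) = 5*pi/2.

5*pi/2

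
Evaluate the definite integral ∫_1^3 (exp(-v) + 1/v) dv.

-exp(-3) + exp(-1) + log(3)

An antiderivative is F(v) = log(v) - exp(-v).
Then F(3) - F(1) = (-exp(-3) + log(3)) - (-exp(-1)) = -exp(-3) + exp(-1) + log(3).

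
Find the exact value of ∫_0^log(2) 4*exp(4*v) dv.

15

Let u = exp(v), so du = exp(v) dv. When v = 0, u = 1; when v = log(2), u = 2.
The integral becomes 4·∫ u**3 du from 1 to 2, with antiderivative u**4.
Back in v: F(v) = exp(4*v).
Then F(log(2)) - F(0) = (16) - (1) = 15.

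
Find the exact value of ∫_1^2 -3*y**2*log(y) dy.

7/3 - 8*log(2)

Integrate by parts once (u = ln y, dv = -3*y**2 dy).
An antiderivative is F(y) = -y**3*(3*log(y) - 1)/3.
Then F(2) - F(1) = (8/3 - 8*log(2)) - (1/3) = 7/3 - 8*log(2).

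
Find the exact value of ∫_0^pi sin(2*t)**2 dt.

pi/2

Use the identity sin^2(2*t) = (1 - cos(4*t))/2.
An antiderivative is F(t) = t/2 - sin(4*t)/8.
Then F(pi) - F(0) = (pi/2) - (0) = pi/2.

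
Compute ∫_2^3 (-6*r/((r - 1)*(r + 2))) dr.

Factor the denominator: r**2 + r - 2 = (r + 2)(r - 1).
Partial fractions: -6*r/((r - 1)*(r + 2)) = -4/(r + 2) - 2/(r - 1).
An antiderivative is F(r) = -2*log(r - 1) - 4*log(r + 2).
Then F(3) - F(2) = (-4*log(5) - 2*log(2)) - (-8*log(2)) = -4*log(5) + 6*log(2).

-4*log(5) + 6*log(2)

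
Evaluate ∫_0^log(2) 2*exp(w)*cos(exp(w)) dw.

Let u = exp(w), so du = exp(w) dw. When w = 0, u = 1; when w = log(2), u = 2.
The integral becomes 2·∫ cos(u) du from 1 to 2, with antiderivative 2*sin(u).
Back in w: F(w) = 2*sin(exp(w)).
Then F(log(2)) - F(0) = (2*sin(2)) - (2*sin(1)) = -2*sin(1) + 2*sin(2).

-2*sin(1) + 2*sin(2)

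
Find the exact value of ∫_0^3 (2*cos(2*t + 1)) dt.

-sin(1) + sin(7)

Let u = 2*t + 1, so du = 2 dt. When t = 0, u = 1; when t = 3, u = 7.
The integral becomes ∫ cos(u) du from 1 to 7, with antiderivative sin(u).
Back in t: F(t) = sin(2*t + 1).
Then F(3) - F(0) = (sin(7)) - (sin(1)) = -sin(1) + sin(7).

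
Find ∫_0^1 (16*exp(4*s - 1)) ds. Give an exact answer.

-(4 - 4*exp(4))*exp(-1)

Let u = 4*s - 1, so du = 4 ds. When s = 0, u = -1; when s = 1, u = 3.
The integral becomes 4·∫ exp(u) du from -1 to 3, with antiderivative 4*exp(u).
Back in s: F(s) = 4*exp(4*s - 1).
Then F(1) - F(0) = (4*exp(3)) - (4*exp(-1)) = -(4 - 4*exp(4))*exp(-1).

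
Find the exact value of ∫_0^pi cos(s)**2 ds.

pi/2

Use the identity cos^2(s) = (1 + cos(2*s))/2.
An antiderivative is F(s) = s/2 + sin(2*s)/4.
Then F(pi) - F(0) = (pi/2) - (0) = pi/2.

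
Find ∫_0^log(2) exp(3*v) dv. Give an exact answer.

7/3

Let u = exp(v), so du = exp(v) dv. When v = 0, u = 1; when v = log(2), u = 2.
The integral becomes ∫ u**2 du from 1 to 2, with antiderivative u**3/3.
Back in v: F(v) = exp(3*v)/3.
Then F(log(2)) - F(0) = (8/3) - (1/3) = 7/3.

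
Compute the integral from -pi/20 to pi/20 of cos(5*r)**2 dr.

1/10 + pi/20

Use the identity cos^2(5*r) = (1 + cos(10*r))/2.
An antiderivative is F(r) = r/2 + sin(10*r)/20.
Then F(pi/20) - F(-pi/20) = (1/20 + pi/40) - (-pi/40 - 1/20) = 1/10 + pi/20.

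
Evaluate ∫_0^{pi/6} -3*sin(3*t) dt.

-1

An antiderivative is F(t) = cos(3*t).
Then F(pi/6) - F(0) = (0) - (1) = -1.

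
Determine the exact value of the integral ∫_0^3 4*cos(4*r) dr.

Let u = 4*r, so du = 4 dr. When r = 0, u = 0; when r = 3, u = 12.
The integral becomes ∫ cos(u) du from 0 to 12, with antiderivative sin(u).
Back in r: F(r) = sin(4*r).
Then F(3) - F(0) = (sin(12)) - (0) = sin(12).

sin(12)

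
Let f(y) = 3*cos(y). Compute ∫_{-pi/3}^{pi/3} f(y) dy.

An antiderivative is F(y) = 3*sin(y).
Then F(pi/3) - F(-pi/3) = (3*sqrt(3)/2) - (-3*sqrt(3)/2) = 3*sqrt(3).

3*sqrt(3)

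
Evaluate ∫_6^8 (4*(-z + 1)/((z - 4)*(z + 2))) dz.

Factor the denominator: z**2 - 2*z - 8 = (z + 2)(z - 4).
Partial fractions: 4*(-z + 1)/((z - 4)*(z + 2)) = -2/(z + 2) - 2/(z - 4).
An antiderivative is F(z) = -2*log(z - 4) - 2*log(z + 2).
Then F(8) - F(6) = (-6*log(2) - 2*log(5)) - (-8*log(2)) = log(4/25).

log(4/25)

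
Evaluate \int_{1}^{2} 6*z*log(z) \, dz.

Integrate by parts once (u = ln z, dv = 6*z dz).
An antiderivative is F(z) = 3*z**2*(2*log(z) - 1)/2.
Then F(2) - F(1) = (-6 + 12*log(2)) - (-3/2) = -9/2 + 12*log(2).

-9/2 + 12*log(2)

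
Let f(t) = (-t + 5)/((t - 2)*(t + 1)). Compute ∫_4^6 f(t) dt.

Factor the denominator: t**2 - t - 2 = (t + 1)(t - 2).
Partial fractions: (-t + 5)/((t - 2)*(t + 1)) = -2/(t + 1) + 1/(t - 2).
An antiderivative is F(t) = log(t - 2) - 2*log(t + 1).
Then F(6) - F(4) = (log(4/49)) - (log(2/25)) = log(50/49).

log(50/49)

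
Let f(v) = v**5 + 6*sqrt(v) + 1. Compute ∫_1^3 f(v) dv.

By the power rule, an antiderivative is F(v) = v**6/6 + 4*v**(3/2) + v.
Then F(3) - F(1) = (12*sqrt(3) + 249/2) - (31/6) = 12*sqrt(3) + 358/3.

12*sqrt(3) + 358/3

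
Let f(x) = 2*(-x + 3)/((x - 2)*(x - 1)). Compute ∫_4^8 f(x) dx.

-4*log(7) + 6*log(3)

Factor the denominator: x**2 - 3*x + 2 = (x - 1)(x - 2).
Partial fractions: 2*(-x + 3)/((x - 2)*(x - 1)) = -4/(x - 1) + 2/(x - 2).
An antiderivative is F(x) = 2*log(x - 2) - 4*log(x - 1).
Then F(8) - F(4) = (-4*log(7) + 2*log(2) + 2*log(3)) - (log(4/81)) = -4*log(7) + 6*log(3).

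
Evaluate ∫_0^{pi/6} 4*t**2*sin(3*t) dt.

-8/27 + 4*pi/27

Integrate by parts twice (u = t^2, dv = 4*sin(3*t) dt).
An antiderivative is F(t) = -4*t**2*cos(3*t)/3 + 8*t*sin(3*t)/9 + 8*cos(3*t)/27.
Then F(pi/6) - F(0) = (4*pi/27) - (8/27) = -8/27 + 4*pi/27.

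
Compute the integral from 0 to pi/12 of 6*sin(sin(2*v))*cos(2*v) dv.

Let u = sin(2*v), so du = 2*cos(2*v) dv. When v = 0, u = 0; when v = pi/12, u = 1/2.
The integral becomes 3·∫ sin(u) du from 0 to 1/2, with antiderivative -3*cos(u).
Back in v: F(v) = -3*cos(sin(2*v)).
Then F(pi/12) - F(0) = (-3*cos(1/2)) - (-3) = 3 - 3*cos(1/2).

3 - 3*cos(1/2)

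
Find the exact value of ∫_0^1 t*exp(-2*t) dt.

(-3 + exp(2))*exp(-2)/4

Integrate by parts once (u = t, dv = exp(-2*t) dt).
An antiderivative is F(t) = (-2*t - 1)*exp(-2*t)/4.
Then F(1) - F(0) = (-3*exp(-2)/4) - (-1/4) = (-3 + exp(2))*exp(-2)/4.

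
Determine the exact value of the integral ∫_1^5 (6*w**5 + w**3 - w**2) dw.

47216/3

By the power rule, an antiderivative is F(w) = w**6 + w**4/4 - w**3/3.
Then F(5) - F(1) = (188875/12) - (11/12) = 47216/3.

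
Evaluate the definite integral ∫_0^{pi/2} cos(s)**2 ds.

pi/4

Use the identity cos^2(s) = (1 + cos(2*s))/2.
An antiderivative is F(s) = s/2 + sin(2*s)/4.
Then F(pi/2) - F(0) = (pi/4) - (0) = pi/4.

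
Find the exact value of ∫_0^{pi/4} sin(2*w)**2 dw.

pi/8

Use the identity sin^2(2*w) = (1 - cos(4*w))/2.
An antiderivative is F(w) = w/2 - sin(4*w)/8.
Then F(pi/4) - F(0) = (pi/8) - (0) = pi/8.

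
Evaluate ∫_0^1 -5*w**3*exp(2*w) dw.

-5*exp(2)/8 - 15/8

Integrate by parts 3 times (u = w^3, dv = -5*exp(2*w) dw).
An antiderivative is F(w) = (-20*w**3 + 30*w**2 - 30*w + 15)*exp(2*w)/8.
Then F(1) - F(0) = (-5*exp(2)/8) - (15/8) = -5*exp(2)/8 - 15/8.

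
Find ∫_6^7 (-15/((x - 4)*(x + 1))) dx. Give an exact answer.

Factor the denominator: x**2 - 3*x - 4 = (x + 1)(x - 4).
Partial fractions: -15/((x - 4)*(x + 1)) = 3/(x + 1) - 3/(x - 4).
An antiderivative is F(x) = -3*log(x - 4) + 3*log(x + 1).
Then F(7) - F(6) = (-3*log(3) + 9*log(2)) - (-3*log(2) + 3*log(7)) = -3*log(7) - 3*log(3) + 12*log(2).

-3*log(7) - 3*log(3) + 12*log(2)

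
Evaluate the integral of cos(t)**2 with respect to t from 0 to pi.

Use the identity cos^2(t) = (1 + cos(2*t))/2.
An antiderivative is F(t) = t/2 + sin(2*t)/4.
Then F(pi) - F(0) = (pi/2) - (0) = pi/2.

pi/2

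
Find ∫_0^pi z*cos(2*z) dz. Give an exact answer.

Integrate by parts once (u = z, dv = cos(2*z) dz).
An antiderivative is F(z) = z*sin(2*z)/2 + cos(2*z)/4.
Then F(pi) - F(0) = (1/4) - (1/4) = 0.

0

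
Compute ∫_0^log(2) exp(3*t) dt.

Let u = exp(t), so du = exp(t) dt. When t = 0, u = 1; when t = log(2), u = 2.
The integral becomes ∫ u**2 du from 1 to 2, with antiderivative u**3/3.
Back in t: F(t) = exp(3*t)/3.
Then F(log(2)) - F(0) = (8/3) - (1/3) = 7/3.

7/3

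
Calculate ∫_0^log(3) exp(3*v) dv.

26/3

Let u = exp(v), so du = exp(v) dv. When v = 0, u = 1; when v = log(3), u = 3.
The integral becomes ∫ u**2 du from 1 to 3, with antiderivative u**3/3.
Back in v: F(v) = exp(3*v)/3.
Then F(log(3)) - F(0) = (9) - (1/3) = 26/3.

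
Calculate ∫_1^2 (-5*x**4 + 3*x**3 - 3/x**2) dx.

-85/4

By the power rule, an antiderivative is F(x) = -x**5 + 3*x**4/4 + 3/x.
Then F(2) - F(1) = (-37/2) - (11/4) = -85/4.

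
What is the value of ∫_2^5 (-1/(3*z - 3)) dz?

-log(12)/3 + log(3)/3

An antiderivative is F(z) = -log(3*z - 3)/3.
Then F(5) - F(2) = (-log(12)/3) - (-log(3)/3) = -log(12)/3 + log(3)/3.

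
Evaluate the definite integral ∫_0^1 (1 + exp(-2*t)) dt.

3/2 - exp(-2)/2

An antiderivative is F(t) = t - exp(-2*t)/2.
Then F(1) - F(0) = (1 - exp(-2)/2) - (-1/2) = 3/2 - exp(-2)/2.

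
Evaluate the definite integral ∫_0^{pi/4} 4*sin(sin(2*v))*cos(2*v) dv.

Let u = sin(2*v), so du = 2*cos(2*v) dv. When v = 0, u = 0; when v = pi/4, u = 1.
The integral becomes 2·∫ sin(u) du from 0 to 1, with antiderivative -2*cos(u).
Back in v: F(v) = -2*cos(sin(2*v)).
Then F(pi/4) - F(0) = (-2*cos(1)) - (-2) = 2 - 2*cos(1).

2 - 2*cos(1)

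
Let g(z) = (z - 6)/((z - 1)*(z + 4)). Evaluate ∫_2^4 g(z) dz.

Factor the denominator: z**2 + 3*z - 4 = (z + 4)(z - 1).
Partial fractions: (z - 6)/((z - 1)*(z + 4)) = 2/(z + 4) - 1/(z - 1).
An antiderivative is F(z) = -log(z - 1) + 2*log(z + 4).
Then F(4) - F(2) = (log(64/3)) - (log(36)) = log(16/27).

log(16/27)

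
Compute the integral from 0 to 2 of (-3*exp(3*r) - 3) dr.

An antiderivative is F(r) = -exp(3*r) - 3*r.
Then F(2) - F(0) = (-exp(6) - 6) - (-1) = -exp(6) - 5.

-exp(6) - 5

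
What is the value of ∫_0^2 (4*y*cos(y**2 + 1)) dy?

2*sin(5) - 2*sin(1)

Let u = y**2 + 1, so du = 2*y dy. When y = 0, u = 1; when y = 2, u = 5.
The integral becomes 2·∫ cos(u) du from 1 to 5, with antiderivative 2*sin(u).
Back in y: F(y) = 2*sin(y**2 + 1).
Then F(2) - F(0) = (2*sin(5)) - (2*sin(1)) = 2*sin(5) - 2*sin(1).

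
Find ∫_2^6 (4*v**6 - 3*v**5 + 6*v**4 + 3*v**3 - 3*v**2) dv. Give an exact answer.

5132368/35

By the power rule, an antiderivative is F(v) = 4*v**7/7 - v**6/2 + 6*v**5/5 + 3*v**4/4 - v**3.
Then F(6) - F(2) = (5135292/35) - (2924/35) = 5132368/35.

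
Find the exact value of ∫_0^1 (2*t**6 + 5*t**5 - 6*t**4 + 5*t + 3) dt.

569/105

By the power rule, an antiderivative is F(t) = 2*t**7/7 + 5*t**6/6 - 6*t**5/5 + 5*t**2/2 + 3*t.
Then F(1) - F(0) = (569/105) - (0) = 569/105.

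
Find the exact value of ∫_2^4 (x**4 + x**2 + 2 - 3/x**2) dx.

By the power rule, an antiderivative is F(x) = x**5/5 + x**3/3 + 2*x + 3/x.
Then F(4) - F(2) = (14093/60) - (437/30) = 13219/60.

13219/60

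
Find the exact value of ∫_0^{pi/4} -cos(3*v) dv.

An antiderivative is F(v) = -sin(3*v)/3.
Then F(pi/4) - F(0) = (-sqrt(2)/6) - (0) = -sqrt(2)/6.

-sqrt(2)/6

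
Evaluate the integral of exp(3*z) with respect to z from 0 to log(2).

Let u = exp(z), so du = exp(z) dz. When z = 0, u = 1; when z = log(2), u = 2.
The integral becomes ∫ u**2 du from 1 to 2, with antiderivative u**3/3.
Back in z: F(z) = exp(3*z)/3.
Then F(log(2)) - F(0) = (8/3) - (1/3) = 7/3.

7/3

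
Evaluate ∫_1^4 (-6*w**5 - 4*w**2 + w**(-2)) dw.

By the power rule, an antiderivative is F(w) = -w**6 - 4*w**3/3 - 1/w.
Then F(4) - F(1) = (-50179/12) - (-10/3) = -16713/4.

-16713/4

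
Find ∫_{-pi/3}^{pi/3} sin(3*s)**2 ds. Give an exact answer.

pi/3

Use the identity sin^2(3*s) = (1 - cos(6*s))/2.
An antiderivative is F(s) = s/2 - sin(6*s)/12.
Then F(pi/3) - F(-pi/3) = (pi/6) - (-pi/6) = pi/3.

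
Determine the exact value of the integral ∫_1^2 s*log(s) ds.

-3/4 + log(4)

Integrate by parts once (u = ln s, dv = s ds).
An antiderivative is F(s) = s**2*(2*log(s) - 1)/4.
Then F(2) - F(1) = (-1 + log(4)) - (-1/4) = -3/4 + log(4).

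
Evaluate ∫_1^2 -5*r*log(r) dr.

15/4 - 10*log(2)

Integrate by parts once (u = ln r, dv = -5*r dr).
An antiderivative is F(r) = -5*r**2*(2*log(r) - 1)/4.
Then F(2) - F(1) = (5 - 10*log(2)) - (5/4) = 15/4 - 10*log(2).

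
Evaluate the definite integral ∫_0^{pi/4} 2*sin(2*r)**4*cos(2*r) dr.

1/5

Let u = sin(2*r), so du = 2*cos(2*r) dr. When r = 0, u = 0; when r = pi/4, u = 1.
The integral becomes ∫ u**4 du from 0 to 1, with antiderivative u**5/5.
Back in r: F(r) = sin(2*r)**5/5.
Then F(pi/4) - F(0) = (1/5) - (0) = 1/5.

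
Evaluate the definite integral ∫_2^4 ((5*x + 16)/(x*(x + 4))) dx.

log(64/3)

Factor the denominator: x**2 + 4*x = (x + 4)x.
Partial fractions: (5*x + 16)/(x*(x + 4)) = 1/(x + 4) + 4/x.
An antiderivative is F(x) = 4*log(x) + log(x + 4).
Then F(4) - F(2) = (11*log(2)) - (log(96)) = log(64/3).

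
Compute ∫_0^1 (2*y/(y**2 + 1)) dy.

Let u = y**2 + 1, so du = 2*y dy. When y = 0, u = 1; when y = 1, u = 2.
The integral becomes ∫ 1/u du from 1 to 2, with antiderivative log(u).
Back in y: F(y) = log(y**2 + 1).
Then F(1) - F(0) = (log(2)) - (0) = log(2).

log(2)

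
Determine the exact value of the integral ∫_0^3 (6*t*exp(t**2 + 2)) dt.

Let u = t**2 + 2, so du = 2*t dt. When t = 0, u = 2; when t = 3, u = 11.
The integral becomes 3·∫ exp(u) du from 2 to 11, with antiderivative 3*exp(u).
Back in t: F(t) = 3*exp(t**2 + 2).
Then F(3) - F(0) = (3*exp(11)) - (3*exp(2)) = -3*(1 - exp(9))*exp(2).

-3*(1 - exp(9))*exp(2)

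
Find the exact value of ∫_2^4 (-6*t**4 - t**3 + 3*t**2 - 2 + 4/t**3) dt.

By the power rule, an antiderivative is F(t) = -6*t**5/5 - t**4/4 + t**3 - 2*t - 2/t**2.
Then F(4) - F(2) = (-49477/40) - (-389/10) = -47921/40.

-47921/40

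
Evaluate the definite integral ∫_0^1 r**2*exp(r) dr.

Integrate by parts twice (u = r^2, dv = exp(r) dr).
An antiderivative is F(r) = (r**2 - 2*r + 2)*exp(r).
Then F(1) - F(0) = (E) - (2) = -2 + E.

-2 + E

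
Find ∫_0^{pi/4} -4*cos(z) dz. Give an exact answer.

-2*sqrt(2)

An antiderivative is F(z) = -4*sin(z).
Then F(pi/4) - F(0) = (-2*sqrt(2)) - (0) = -2*sqrt(2).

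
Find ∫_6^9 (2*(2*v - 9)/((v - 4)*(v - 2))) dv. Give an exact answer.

-9*log(2) - log(5) + 5*log(7)

Factor the denominator: v**2 - 6*v + 8 = (v - 2)(v - 4).
Partial fractions: 2*(2*v - 9)/((v - 4)*(v - 2)) = 5/(v - 2) - 1/(v - 4).
An antiderivative is F(v) = -log(v - 4) + 5*log(v - 2).
Then F(9) - F(6) = (-log(5) + 5*log(7)) - (9*log(2)) = -9*log(2) - log(5) + 5*log(7).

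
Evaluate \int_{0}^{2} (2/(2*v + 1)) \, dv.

log(5)

Let u = 2*v + 1, so du = 2 dv. When v = 0, u = 1; when v = 2, u = 5.
The integral becomes ∫ 1/u du from 1 to 5, with antiderivative log(u).
Back in v: F(v) = log(2*v + 1).
Then F(2) - F(0) = (log(5)) - (0) = log(5).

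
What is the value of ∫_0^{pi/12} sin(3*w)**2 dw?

-1/12 + pi/24

Use the identity sin^2(3*w) = (1 - cos(6*w))/2.
An antiderivative is F(w) = w/2 - sin(6*w)/12.
Then F(pi/12) - F(0) = (-1/12 + pi/24) - (0) = -1/12 + pi/24.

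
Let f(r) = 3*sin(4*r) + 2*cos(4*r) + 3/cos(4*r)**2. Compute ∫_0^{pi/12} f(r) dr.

3/8 + sqrt(3)

An antiderivative is F(r) = sin(4*r)/2 - 3*cos(4*r)/4 + 3*tan(4*r)/4.
Then F(pi/12) - F(0) = (-3/8 + sqrt(3)) - (-3/4) = 3/8 + sqrt(3).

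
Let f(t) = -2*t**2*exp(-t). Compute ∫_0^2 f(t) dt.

-4 + 20*exp(-2)

Integrate by parts twice (u = t^2, dv = -2*exp(-t) dt).
An antiderivative is F(t) = (2*t**2 + 4*t + 4)*exp(-t).
Then F(2) - F(0) = (20*exp(-2)) - (4) = -4 + 20*exp(-2).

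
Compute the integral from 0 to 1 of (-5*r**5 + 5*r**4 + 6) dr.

37/6

By the power rule, an antiderivative is F(r) = -5*r**6/6 + r**5 + 6*r.
Then F(1) - F(0) = (37/6) - (0) = 37/6.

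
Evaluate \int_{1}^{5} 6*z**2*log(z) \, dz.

Integrate by parts once (u = ln z, dv = 6*z**2 dz).
An antiderivative is F(z) = 2*z**3*(3*log(z) - 1)/3.
Then F(5) - F(1) = (-250/3 + 250*log(5)) - (-2/3) = -248/3 + 250*log(5).

-248/3 + 250*log(5)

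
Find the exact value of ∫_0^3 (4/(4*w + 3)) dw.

log(5)

Let u = 4*w + 3, so du = 4 dw. When w = 0, u = 3; when w = 3, u = 15.
The integral becomes ∫ 1/u du from 3 to 15, with antiderivative log(u).
Back in w: F(w) = log(4*w + 3).
Then F(3) - F(0) = (log(15)) - (log(3)) = log(5).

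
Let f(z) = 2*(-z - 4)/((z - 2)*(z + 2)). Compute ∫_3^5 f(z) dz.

-3*log(3) - log(5) + log(7)

Factor the denominator: z**2 - 4 = (z + 2)(z - 2).
Partial fractions: 2*(-z - 4)/((z - 2)*(z + 2)) = 1/(z + 2) - 3/(z - 2).
An antiderivative is F(z) = -3*log(z - 2) + log(z + 2).
Then F(5) - F(3) = (log(7/27)) - (log(5)) = -3*log(3) - log(5) + log(7).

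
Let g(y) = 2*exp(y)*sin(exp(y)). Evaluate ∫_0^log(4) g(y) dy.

2*cos(1) - 2*cos(4)

Let u = exp(y), so du = exp(y) dy. When y = 0, u = 1; when y = log(4), u = 4.
The integral becomes 2·∫ sin(u) du from 1 to 4, with antiderivative -2*cos(u).
Back in y: F(y) = -2*cos(exp(y)).
Then F(log(4)) - F(0) = (-2*cos(4)) - (-2*cos(1)) = 2*cos(1) - 2*cos(4).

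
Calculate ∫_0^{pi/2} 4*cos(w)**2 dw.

Use the identity cos^2(w) = (1 + cos(2*w))/2.
An antiderivative is F(w) = 2*w + sin(2*w).
Then F(pi/2) - F(0) = (pi) - (0) = pi.

pi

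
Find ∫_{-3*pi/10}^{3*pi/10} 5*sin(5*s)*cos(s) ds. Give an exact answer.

0

Use the identity sin(5*s)cos(s) = [sin(6*s) + sin(4*s)]/2.
An antiderivative is F(s) = -5*cos(4*s)/8 - 5*cos(6*s)/12.
Then F(3*pi/10) - F(-3*pi/10) = (5/96 + 5*sqrt(5)/96) - (5/96 + 5*sqrt(5)/96) = 0.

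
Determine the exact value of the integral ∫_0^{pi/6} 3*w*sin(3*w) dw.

Integrate by parts once (u = w, dv = 3*sin(3*w) dw).
An antiderivative is F(w) = -w*cos(3*w) + sin(3*w)/3.
Then F(pi/6) - F(0) = (1/3) - (0) = 1/3.

1/3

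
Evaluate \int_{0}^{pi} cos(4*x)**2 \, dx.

Use the identity cos^2(4*x) = (1 + cos(8*x))/2.
An antiderivative is F(x) = x/2 + sin(8*x)/16.
Then F(pi) - F(0) = (pi/2) - (0) = pi/2.

pi/2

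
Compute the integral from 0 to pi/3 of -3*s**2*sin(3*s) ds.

4/9 - pi**2/9

Integrate by parts twice (u = s^2, dv = -3*sin(3*s) ds).
An antiderivative is F(s) = s**2*cos(3*s) - 2*s*sin(3*s)/3 - 2*cos(3*s)/9.
Then F(pi/3) - F(0) = (2/9 - pi**2/9) - (-2/9) = 4/9 - pi**2/9.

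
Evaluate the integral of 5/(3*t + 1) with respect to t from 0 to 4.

An antiderivative is F(t) = 5*log(3*t + 1)/3.
Then F(4) - F(0) = (5*log(13)/3) - (0) = 5*log(13)/3.

5*log(13)/3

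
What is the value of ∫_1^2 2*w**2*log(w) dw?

Integrate by parts once (u = ln w, dv = 2*w**2 dw).
An antiderivative is F(w) = 2*w**3*(3*log(w) - 1)/9.
Then F(2) - F(1) = (-16/9 + 16*log(2)/3) - (-2/9) = -14/9 + 16*log(2)/3.

-14/9 + 16*log(2)/3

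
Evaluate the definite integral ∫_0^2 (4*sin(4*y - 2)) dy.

-cos(6) + cos(2)

Let u = 4*y - 2, so du = 4 dy. When y = 0, u = -2; when y = 2, u = 6.
The integral becomes ∫ sin(u) du from -2 to 6, with antiderivative -cos(u).
Back in y: F(y) = -cos(4*y - 2).
Then F(2) - F(0) = (-cos(6)) - (-cos(2)) = -cos(6) + cos(2).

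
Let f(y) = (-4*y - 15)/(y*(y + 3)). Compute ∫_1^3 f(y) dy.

Factor the denominator: y**2 + 3*y = (y + 3)y.
Partial fractions: (-4*y - 15)/(y*(y + 3)) = 1/(y + 3) - 5/y.
An antiderivative is F(y) = -5*log(y) + log(y + 3).
Then F(3) - F(1) = (log(2/81)) - (log(4)) = -4*log(3) - log(2).

-4*log(3) - log(2)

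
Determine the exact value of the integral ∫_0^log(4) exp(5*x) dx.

Let u = exp(x), so du = exp(x) dx. When x = 0, u = 1; when x = log(4), u = 4.
The integral becomes ∫ u**4 du from 1 to 4, with antiderivative u**5/5.
Back in x: F(x) = exp(5*x)/5.
Then F(log(4)) - F(0) = (1024/5) - (1/5) = 1023/5.

1023/5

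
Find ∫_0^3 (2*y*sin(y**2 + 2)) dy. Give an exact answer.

cos(2) - cos(11)

Let u = y**2 + 2, so du = 2*y dy. When y = 0, u = 2; when y = 3, u = 11.
The integral becomes ∫ sin(u) du from 2 to 11, with antiderivative -cos(u).
Back in y: F(y) = -cos(y**2 + 2).
Then F(3) - F(0) = (-cos(11)) - (-cos(2)) = cos(2) - cos(11).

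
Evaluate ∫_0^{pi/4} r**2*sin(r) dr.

-2 - sqrt(2)*pi**2/32 + sqrt(2)*pi/4 + sqrt(2)

Integrate by parts twice (u = r^2, dv = sin(r) dr).
An antiderivative is F(r) = -r**2*cos(r) + 2*r*sin(r) + 2*cos(r).
Then F(pi/4) - F(0) = (sqrt(2)*(-pi**2 + 8*pi + 32)/32) - (2) = -2 - sqrt(2)*pi**2/32 + sqrt(2)*pi/4 + sqrt(2).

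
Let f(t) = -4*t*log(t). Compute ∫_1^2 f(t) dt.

3 - 8*log(2)

Integrate by parts once (u = ln t, dv = -4*t dt).
An antiderivative is F(t) = -t**2*(2*log(t) - 1).
Then F(2) - F(1) = (4 - 8*log(2)) - (1) = 3 - 8*log(2).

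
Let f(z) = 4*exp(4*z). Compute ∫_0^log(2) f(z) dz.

15

Let u = exp(z), so du = exp(z) dz. When z = 0, u = 1; when z = log(2), u = 2.
The integral becomes 4·∫ u**3 du from 1 to 2, with antiderivative u**4.
Back in z: F(z) = exp(4*z).
Then F(log(2)) - F(0) = (16) - (1) = 15.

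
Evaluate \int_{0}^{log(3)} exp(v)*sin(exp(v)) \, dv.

Let u = exp(v), so du = exp(v) dv. When v = 0, u = 1; when v = log(3), u = 3.
The integral becomes ∫ sin(u) du from 1 to 3, with antiderivative -cos(u).
Back in v: F(v) = -cos(exp(v)).
Then F(log(3)) - F(0) = (-cos(3)) - (-cos(1)) = cos(1) - cos(3).

cos(1) - cos(3)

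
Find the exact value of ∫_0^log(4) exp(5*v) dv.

1023/5

Let u = exp(v), so du = exp(v) dv. When v = 0, u = 1; when v = log(4), u = 4.
The integral becomes ∫ u**4 du from 1 to 4, with antiderivative u**5/5.
Back in v: F(v) = exp(5*v)/5.
Then F(log(4)) - F(0) = (1024/5) - (1/5) = 1023/5.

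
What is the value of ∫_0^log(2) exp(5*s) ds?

Let u = exp(s), so du = exp(s) ds. When s = 0, u = 1; when s = log(2), u = 2.
The integral becomes ∫ u**4 du from 1 to 2, with antiderivative u**5/5.
Back in s: F(s) = exp(5*s)/5.
Then F(log(2)) - F(0) = (32/5) - (1/5) = 31/5.

31/5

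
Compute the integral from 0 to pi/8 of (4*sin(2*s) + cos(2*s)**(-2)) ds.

5/2 - sqrt(2)

An antiderivative is F(s) = -2*cos(2*s) + tan(2*s)/2.
Then F(pi/8) - F(0) = (1/2 - sqrt(2)) - (-2) = 5/2 - sqrt(2).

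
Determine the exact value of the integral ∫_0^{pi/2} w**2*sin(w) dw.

-2 + pi

Integrate by parts twice (u = w^2, dv = sin(w) dw).
An antiderivative is F(w) = -w**2*cos(w) + 2*w*sin(w) + 2*cos(w).
Then F(pi/2) - F(0) = (pi) - (2) = -2 + pi.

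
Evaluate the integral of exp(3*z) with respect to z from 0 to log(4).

Let u = exp(z), so du = exp(z) dz. When z = 0, u = 1; when z = log(4), u = 4.
The integral becomes ∫ u**2 du from 1 to 4, with antiderivative u**3/3.
Back in z: F(z) = exp(3*z)/3.
Then F(log(4)) - F(0) = (64/3) - (1/3) = 21.

21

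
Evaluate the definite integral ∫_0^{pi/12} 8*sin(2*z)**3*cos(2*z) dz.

1/16

Let u = sin(2*z), so du = 2*cos(2*z) dz. When z = 0, u = 0; when z = pi/12, u = 1/2.
The integral becomes 4·∫ u**3 du from 0 to 1/2, with antiderivative u**4.
Back in z: F(z) = sin(2*z)**4.
Then F(pi/12) - F(0) = (1/16) - (0) = 1/16.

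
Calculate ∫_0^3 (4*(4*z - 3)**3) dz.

Let u = 4*z - 3, so du = 4 dz. When z = 0, u = -3; when z = 3, u = 9.
The integral becomes ∫ u**3 du from -3 to 9, with antiderivative u**4/4.
Back in z: F(z) = (4*z - 3)**4/4.
Then F(3) - F(0) = (6561/4) - (81/4) = 1620.

1620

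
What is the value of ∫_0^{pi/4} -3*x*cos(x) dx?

Integrate by parts once (u = x, dv = -3*cos(x) dx).
An antiderivative is F(x) = -3*x*sin(x) - 3*cos(x).
Then F(pi/4) - F(0) = (3*sqrt(2)*(-4 - pi)/8) - (-3) = -3*sqrt(2)/2 - 3*sqrt(2)*pi/8 + 3.

-3*sqrt(2)/2 - 3*sqrt(2)*pi/8 + 3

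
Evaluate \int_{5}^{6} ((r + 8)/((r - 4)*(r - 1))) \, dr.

-3*log(5) + 10*log(2)

Factor the denominator: r**2 - 5*r + 4 = (r - 1)(r - 4).
Partial fractions: (r + 8)/((r - 4)*(r - 1)) = -3/(r - 1) + 4/(r - 4).
An antiderivative is F(r) = 4*log(r - 4) - 3*log(r - 1).
Then F(6) - F(5) = (-3*log(5) + 4*log(2)) - (-log(64)) = -3*log(5) + 10*log(2).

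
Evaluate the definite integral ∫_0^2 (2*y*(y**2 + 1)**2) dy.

124/3

Let u = y**2 + 1, so du = 2*y dy. When y = 0, u = 1; when y = 2, u = 5.
The integral becomes ∫ u**2 du from 1 to 5, with antiderivative u**3/3.
Back in y: F(y) = (y**2 + 1)**3/3.
Then F(2) - F(0) = (125/3) - (1/3) = 124/3.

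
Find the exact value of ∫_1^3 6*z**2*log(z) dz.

-52/3 + 54*log(3)

Integrate by parts once (u = ln z, dv = 6*z**2 dz).
An antiderivative is F(z) = 2*z**3*(3*log(z) - 1)/3.
Then F(3) - F(1) = (-18 + 54*log(3)) - (-2/3) = -52/3 + 54*log(3).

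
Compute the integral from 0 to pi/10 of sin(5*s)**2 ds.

Use the identity sin^2(5*s) = (1 - cos(10*s))/2.
An antiderivative is F(s) = s/2 - sin(10*s)/20.
Then F(pi/10) - F(0) = (pi/20) - (0) = pi/20.

pi/20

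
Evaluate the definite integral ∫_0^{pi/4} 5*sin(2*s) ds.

5/2

An antiderivative is F(s) = -5*cos(2*s)/2.
Then F(pi/4) - F(0) = (0) - (-5/2) = 5/2.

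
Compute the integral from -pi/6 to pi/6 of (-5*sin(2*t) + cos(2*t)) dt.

An antiderivative is F(t) = sin(2*t)/2 + 5*cos(2*t)/2.
Then F(pi/6) - F(-pi/6) = (sqrt(3)/4 + 5/4) - (5/4 - sqrt(3)/4) = sqrt(3)/2.

sqrt(3)/2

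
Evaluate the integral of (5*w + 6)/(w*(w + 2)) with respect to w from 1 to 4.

8*log(2)

Factor the denominator: w**2 + 2*w = (w + 2)w.
Partial fractions: (5*w + 6)/(w*(w + 2)) = 2/(w + 2) + 3/w.
An antiderivative is F(w) = 3*log(w) + 2*log(w + 2).
Then F(4) - F(1) = (2*log(3) + 8*log(2)) - (log(9)) = 8*log(2).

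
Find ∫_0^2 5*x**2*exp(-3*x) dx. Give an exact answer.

Integrate by parts twice (u = x^2, dv = 5*exp(-3*x) dx).
An antiderivative is F(x) = (-45*x**2 - 30*x - 10)*exp(-3*x)/27.
Then F(2) - F(0) = (-250*exp(-6)/27) - (-10/27) = 10/27 - 250*exp(-6)/27.

10/27 - 250*exp(-6)/27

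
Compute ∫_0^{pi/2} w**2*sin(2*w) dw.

Integrate by parts twice (u = w^2, dv = sin(2*w) dw).
An antiderivative is F(w) = -w**2*cos(2*w)/2 + w*sin(2*w)/2 + cos(2*w)/4.
Then F(pi/2) - F(0) = (-1/4 + pi**2/8) - (1/4) = -1/2 + pi**2/8.

-1/2 + pi**2/8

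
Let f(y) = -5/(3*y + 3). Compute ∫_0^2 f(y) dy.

An antiderivative is F(y) = -5*log(3*y + 3)/3.
Then F(2) - F(0) = (-10*log(3)/3) - (-5*log(3)/3) = -5*log(3)/3.

-5*log(3)/3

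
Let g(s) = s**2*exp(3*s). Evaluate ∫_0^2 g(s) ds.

Integrate by parts twice (u = s^2, dv = exp(3*s) ds).
An antiderivative is F(s) = (9*s**2 - 6*s + 2)*exp(3*s)/27.
Then F(2) - F(0) = (26*exp(6)/27) - (2/27) = -2/27 + 26*exp(6)/27.

-2/27 + 26*exp(6)/27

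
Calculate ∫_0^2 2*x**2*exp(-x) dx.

4 - 20*exp(-2)

Integrate by parts twice (u = x^2, dv = 2*exp(-x) dx).
An antiderivative is F(x) = (-2*x**2 - 4*x - 4)*exp(-x).
Then F(2) - F(0) = (-20*exp(-2)) - (-4) = 4 - 20*exp(-2).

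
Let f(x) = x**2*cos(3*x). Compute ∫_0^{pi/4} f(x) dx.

Integrate by parts twice (u = x^2, dv = cos(3*x) dx).
An antiderivative is F(x) = x**2*sin(3*x)/3 + 2*x*cos(3*x)/9 - 2*sin(3*x)/27.
Then F(pi/4) - F(0) = (sqrt(2)*(-24*pi - 32 + 9*pi**2)/864) - (0) = sqrt(2)*(-24*pi - 32 + 9*pi**2)/864.

sqrt(2)*(-24*pi - 32 + 9*pi**2)/864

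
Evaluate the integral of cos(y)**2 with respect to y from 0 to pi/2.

Use the identity cos^2(y) = (1 + cos(2*y))/2.
An antiderivative is F(y) = y/2 + sin(2*y)/4.
Then F(pi/2) - F(0) = (pi/4) - (0) = pi/4.

pi/4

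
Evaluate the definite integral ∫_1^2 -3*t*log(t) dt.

9/4 - log(64)

Integrate by parts once (u = ln t, dv = -3*t dt).
An antiderivative is F(t) = -3*t**2*(2*log(t) - 1)/4.
Then F(2) - F(1) = (3 - log(64)) - (3/4) = 9/4 - log(64).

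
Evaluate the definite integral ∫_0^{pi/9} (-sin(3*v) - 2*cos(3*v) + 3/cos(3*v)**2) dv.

An antiderivative is F(v) = -2*sin(3*v)/3 + cos(3*v)/3 + tan(3*v).
Then F(pi/9) - F(0) = (1/6 + 2*sqrt(3)/3) - (1/3) = -1/6 + 2*sqrt(3)/3.

-1/6 + 2*sqrt(3)/3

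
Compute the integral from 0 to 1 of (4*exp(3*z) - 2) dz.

An antiderivative is F(z) = 4*exp(3*z)/3 - 2*z.
Then F(1) - F(0) = (-2 + 4*exp(3)/3) - (4/3) = -10/3 + 4*exp(3)/3.

-10/3 + 4*exp(3)/3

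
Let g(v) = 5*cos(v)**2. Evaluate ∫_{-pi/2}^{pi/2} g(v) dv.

5*pi/2

Use the identity cos^2(v) = (1 + cos(2*v))/2.
An antiderivative is F(v) = 5*v/2 + 5*sin(2*v)/4.
Then F(pi/2) - F(-pi/2) = (5*pi/4) - (-5*pi/4) = 5*pi/2.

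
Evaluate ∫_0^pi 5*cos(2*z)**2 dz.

5*pi/2

Use the identity cos^2(2*z) = (1 + cos(4*z))/2.
An antiderivative is F(z) = 5*z/2 + 5*sin(4*z)/8.
Then F(pi) - F(0) = (5*pi/2) - (0) = 5*pi/2.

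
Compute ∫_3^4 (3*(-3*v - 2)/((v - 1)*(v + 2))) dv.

Factor the denominator: v**2 + v - 2 = (v + 2)(v - 1).
Partial fractions: 3*(-3*v - 2)/((v - 1)*(v + 2)) = -4/(v + 2) - 5/(v - 1).
An antiderivative is F(v) = -5*log(v - 1) - 4*log(v + 2).
Then F(4) - F(3) = (-9*log(3) - 4*log(2)) - (-4*log(5) - 5*log(2)) = -9*log(3) + log(2) + 4*log(5).

-9*log(3) + log(2) + 4*log(5)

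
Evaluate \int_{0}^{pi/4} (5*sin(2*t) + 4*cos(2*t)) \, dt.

9/2

An antiderivative is F(t) = 2*sin(2*t) - 5*cos(2*t)/2.
Then F(pi/4) - F(0) = (2) - (-5/2) = 9/2.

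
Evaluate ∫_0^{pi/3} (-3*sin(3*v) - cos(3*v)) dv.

An antiderivative is F(v) = -sin(3*v)/3 + cos(3*v).
Then F(pi/3) - F(0) = (-1) - (1) = -2.

-2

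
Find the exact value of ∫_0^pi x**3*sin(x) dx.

Integrate by parts 3 times (u = x^3, dv = sin(x) dx).
An antiderivative is F(x) = -x**3*cos(x) + 3*x**2*sin(x) + 6*x*cos(x) - 6*sin(x).
Then F(pi) - F(0) = (pi*(-6 + pi**2)) - (0) = pi*(-6 + pi**2).

pi*(-6 + pi**2)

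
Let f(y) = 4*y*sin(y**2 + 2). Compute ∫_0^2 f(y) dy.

-2*cos(6) + 2*cos(2)

Let u = y**2 + 2, so du = 2*y dy. When y = 0, u = 2; when y = 2, u = 6.
The integral becomes 2·∫ sin(u) du from 2 to 6, with antiderivative -2*cos(u).
Back in y: F(y) = -2*cos(y**2 + 2).
Then F(2) - F(0) = (-2*cos(6)) - (-2*cos(2)) = -2*cos(6) + 2*cos(2).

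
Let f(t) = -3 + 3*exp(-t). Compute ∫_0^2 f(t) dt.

-3 - 3*exp(-2)

An antiderivative is F(t) = -3*t - 3*exp(-t).
Then F(2) - F(0) = (-6 - 3*exp(-2)) - (-3) = -3 - 3*exp(-2).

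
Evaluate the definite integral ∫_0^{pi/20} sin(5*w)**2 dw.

Use the identity sin^2(5*w) = (1 - cos(10*w))/2.
An antiderivative is F(w) = w/2 - sin(10*w)/20.
Then F(pi/20) - F(0) = (-1/20 + pi/40) - (0) = -1/20 + pi/40.

-1/20 + pi/40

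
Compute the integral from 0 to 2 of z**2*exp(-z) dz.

2 - 10*exp(-2)

Integrate by parts twice (u = z^2, dv = exp(-z) dz).
An antiderivative is F(z) = (-z**2 - 2*z - 2)*exp(-z).
Then F(2) - F(0) = (-10*exp(-2)) - (-2) = 2 - 10*exp(-2).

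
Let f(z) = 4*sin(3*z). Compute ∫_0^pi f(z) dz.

8/3

An antiderivative is F(z) = -4*cos(3*z)/3.
Then F(pi) - F(0) = (4/3) - (-4/3) = 8/3.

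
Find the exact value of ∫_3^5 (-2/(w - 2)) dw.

-log(9)

An antiderivative is F(w) = -2*log(w - 2).
Then F(5) - F(3) = (-log(9)) - (0) = -log(9).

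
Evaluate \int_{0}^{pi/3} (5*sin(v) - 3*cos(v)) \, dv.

An antiderivative is F(v) = -3*sin(v) - 5*cos(v).
Then F(pi/3) - F(0) = (-3*sqrt(3)/2 - 5/2) - (-5) = 5/2 - 3*sqrt(3)/2.

5/2 - 3*sqrt(3)/2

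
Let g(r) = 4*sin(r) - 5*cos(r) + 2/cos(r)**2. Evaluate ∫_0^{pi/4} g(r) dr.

An antiderivative is F(r) = -5*sin(r) - 4*cos(r) + 2*tan(r).
Then F(pi/4) - F(0) = (2 - 9*sqrt(2)/2) - (-4) = 6 - 9*sqrt(2)/2.

6 - 9*sqrt(2)/2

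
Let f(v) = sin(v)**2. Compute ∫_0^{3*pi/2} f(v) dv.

3*pi/4

Use the identity sin^2(v) = (1 - cos(2*v))/2.
An antiderivative is F(v) = v/2 - sin(2*v)/4.
Then F(3*pi/2) - F(0) = (3*pi/4) - (0) = 3*pi/4.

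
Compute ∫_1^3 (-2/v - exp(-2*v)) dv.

(-4*exp(6)*log(3) - exp(4) + 1)*exp(-6)/2

An antiderivative is F(v) = -2*log(v) + exp(-2*v)/2.
Then F(3) - F(1) = (-2*log(3) + exp(-6)/2) - (exp(-2)/2) = (-4*exp(6)*log(3) - exp(4) + 1)*exp(-6)/2.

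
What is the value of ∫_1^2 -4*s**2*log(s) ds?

Integrate by parts once (u = ln s, dv = -4*s**2 ds).
An antiderivative is F(s) = -4*s**3*(3*log(s) - 1)/9.
Then F(2) - F(1) = (32/9 - 32*log(2)/3) - (4/9) = 28/9 - 32*log(2)/3.

28/9 - 32*log(2)/3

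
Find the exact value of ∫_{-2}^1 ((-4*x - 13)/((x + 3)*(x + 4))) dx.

Factor the denominator: x**2 + 7*x + 12 = (x + 4)(x + 3).
Partial fractions: (-4*x - 13)/((x + 3)*(x + 4)) = -3/(x + 4) - 1/(x + 3).
An antiderivative is F(x) = -log(x + 3) - 3*log(x + 4).
Then F(1) - F(-2) = (-3*log(5) - 2*log(2)) - (-log(8)) = -3*log(5) + log(2).

-3*log(5) + log(2)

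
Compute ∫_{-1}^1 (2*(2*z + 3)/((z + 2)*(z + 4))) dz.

Factor the denominator: z**2 + 6*z + 8 = (z + 4)(z + 2).
Partial fractions: 2*(2*z + 3)/((z + 2)*(z + 4)) = 5/(z + 4) - 1/(z + 2).
An antiderivative is F(z) = -log(z + 2) + 5*log(z + 4).
Then F(1) - F(-1) = (-log(3) + 5*log(5)) - (5*log(3)) = -6*log(3) + 5*log(5).

-6*log(3) + 5*log(5)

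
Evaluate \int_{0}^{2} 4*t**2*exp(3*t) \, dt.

Integrate by parts twice (u = t^2, dv = 4*exp(3*t) dt).
An antiderivative is F(t) = (36*t**2 - 24*t + 8)*exp(3*t)/27.
Then F(2) - F(0) = (104*exp(6)/27) - (8/27) = -8/27 + 104*exp(6)/27.

-8/27 + 104*exp(6)/27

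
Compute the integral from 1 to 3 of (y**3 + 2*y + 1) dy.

30

By the power rule, an antiderivative is F(y) = y**4/4 + y**2 + y.
Then F(3) - F(1) = (129/4) - (9/4) = 30.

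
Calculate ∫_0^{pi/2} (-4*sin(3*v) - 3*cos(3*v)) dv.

-1/3

An antiderivative is F(v) = -sin(3*v) + 4*cos(3*v)/3.
Then F(pi/2) - F(0) = (1) - (4/3) = -1/3.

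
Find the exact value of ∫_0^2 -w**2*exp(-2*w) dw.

Integrate by parts twice (u = w^2, dv = -exp(-2*w) dw).
An antiderivative is F(w) = (2*w**2 + 2*w + 1)*exp(-2*w)/4.
Then F(2) - F(0) = (13*exp(-4)/4) - (1/4) = (13 - exp(4))*exp(-4)/4.

(13 - exp(4))*exp(-4)/4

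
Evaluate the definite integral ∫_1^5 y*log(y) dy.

Integrate by parts once (u = ln y, dv = y dy).
An antiderivative is F(y) = y**2*(2*log(y) - 1)/4.
Then F(5) - F(1) = (-25/4 + 25*log(5)/2) - (-1/4) = -6 + 25*log(5)/2.

-6 + 25*log(5)/2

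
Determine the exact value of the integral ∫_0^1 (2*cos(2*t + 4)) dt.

sin(6) - sin(4)

Let u = 2*t + 4, so du = 2 dt. When t = 0, u = 4; when t = 1, u = 6.
The integral becomes ∫ cos(u) du from 4 to 6, with antiderivative sin(u).
Back in t: F(t) = sin(2*t + 4).
Then F(1) - F(0) = (sin(6)) - (sin(4)) = sin(6) - sin(4).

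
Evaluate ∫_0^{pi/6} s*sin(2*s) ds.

-pi/24 + sqrt(3)/8

Integrate by parts once (u = s, dv = sin(2*s) ds).
An antiderivative is F(s) = -s*cos(2*s)/2 + sin(2*s)/4.
Then F(pi/6) - F(0) = (-pi/24 + sqrt(3)/8) - (0) = -pi/24 + sqrt(3)/8.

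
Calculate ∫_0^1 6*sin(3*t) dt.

2 - 2*cos(3)

Let u = 3*t, so du = 3 dt. When t = 0, u = 0; when t = 1, u = 3.
The integral becomes 2·∫ sin(u) du from 0 to 3, with antiderivative -2*cos(u).
Back in t: F(t) = -2*cos(3*t).
Then F(1) - F(0) = (-2*cos(3)) - (-2) = 2 - 2*cos(3).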